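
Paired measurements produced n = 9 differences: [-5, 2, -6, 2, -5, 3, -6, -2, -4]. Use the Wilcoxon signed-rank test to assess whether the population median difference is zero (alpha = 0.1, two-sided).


Step 1: Drop any zero differences (none here) and take |d_i|.
|d| = [5, 2, 6, 2, 5, 3, 6, 2, 4]
Step 2: Midrank |d_i| (ties get averaged ranks).
ranks: |5|->6.5, |2|->2, |6|->8.5, |2|->2, |5|->6.5, |3|->4, |6|->8.5, |2|->2, |4|->5
Step 3: Attach original signs; sum ranks with positive sign and with negative sign.
W+ = 2 + 2 + 4 = 8
W- = 6.5 + 8.5 + 6.5 + 8.5 + 2 + 5 = 37
(Check: W+ + W- = 45 should equal n(n+1)/2 = 45.)
Step 4: Test statistic W = min(W+, W-) = 8.
Step 5: Ties in |d|, so use the tie-corrected normal approximation.
        E[W] = n(n+1)/4 = 9*10/4 = 22.5.
        Tie groups: |d|=2 (t=3), |d|=5 (t=2), |d|=6 (t=2); sum(t^3 - t) = 36.
        Var[W] = n(n+1)(2n+1)/24 - sum(t^3-t)/48 = 1710/24 - 36/48 = 70.5.
        z = (W - E[W]) / sqrt(Var[W]) = (8 - 22.5) / 8.3964 = -1.7269.
        Two-sided p = 2*Phi(z) = 0.084181.
Step 6: alpha = 0.1. reject H0.

W+ = 8, W- = 37, W = min = 8, p = 0.084181, reject H0.


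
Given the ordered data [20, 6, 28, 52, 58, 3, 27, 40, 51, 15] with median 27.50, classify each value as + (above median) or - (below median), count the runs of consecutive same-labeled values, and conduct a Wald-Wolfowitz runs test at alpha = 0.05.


Step 1: Compute median = 27.50; label A = above, B = below.
Labels in order: BBAAABBAAB  (n_A = 5, n_B = 5)
Step 2: Count runs R = 5.
Step 3: Under H0 (random ordering), E[R] = 2*n_A*n_B/(n_A+n_B) + 1 = 2*5*5/10 + 1 = 6.0000.
        Var[R] = 2*n_A*n_B*(2*n_A*n_B - n_A - n_B) / ((n_A+n_B)^2 * (n_A+n_B-1)) = 2000/900 = 2.2222.
        SD[R] = 1.4907.
Step 4: Continuity-corrected z = (R + 0.5 - E[R]) / SD[R] = (5 + 0.5 - 6.0000) / 1.4907 = -0.3354.
Step 5: Two-sided p-value via normal approximation = 2*(1 - Phi(|z|)) = 0.737316.
Step 6: alpha = 0.05. fail to reject H0.

R = 5, z = -0.3354, p = 0.737316, fail to reject H0.


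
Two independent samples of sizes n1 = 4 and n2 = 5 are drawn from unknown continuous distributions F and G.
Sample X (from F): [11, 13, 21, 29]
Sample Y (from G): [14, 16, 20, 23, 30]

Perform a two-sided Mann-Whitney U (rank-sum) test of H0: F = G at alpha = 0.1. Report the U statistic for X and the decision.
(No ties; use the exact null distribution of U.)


Step 1: Combine and sort all 9 observations; assign midranks.
sorted (value, group): (11,X), (13,X), (14,Y), (16,Y), (20,Y), (21,X), (23,Y), (29,X), (30,Y)
ranks: 11->1, 13->2, 14->3, 16->4, 20->5, 21->6, 23->7, 29->8, 30->9
Step 2: Rank sum for X: R1 = 1 + 2 + 6 + 8 = 17.
Step 3: U_X = R1 - n1(n1+1)/2 = 17 - 4*5/2 = 17 - 10 = 7.
       U_Y = n1*n2 - U_X = 20 - 7 = 13.
Step 4: No ties, so the exact null distribution of U (based on enumerating the C(9,4) = 126 equally likely rank assignments) gives the two-sided p-value.
Step 5: p-value = 0.555556; compare to alpha = 0.1. fail to reject H0.

U_X = 7, p = 0.555556, fail to reject H0 at alpha = 0.1.


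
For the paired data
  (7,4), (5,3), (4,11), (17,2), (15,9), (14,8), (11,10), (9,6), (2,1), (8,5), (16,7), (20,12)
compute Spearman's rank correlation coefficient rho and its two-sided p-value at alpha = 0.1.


Step 1: Rank x and y separately (midranks; no ties here).
rank(x): 7->4, 5->3, 4->2, 17->11, 15->9, 14->8, 11->7, 9->6, 2->1, 8->5, 16->10, 20->12
rank(y): 4->4, 3->3, 11->11, 2->2, 9->9, 8->8, 10->10, 6->6, 1->1, 5->5, 7->7, 12->12
Step 2: d_i = R_x(i) - R_y(i); compute d_i^2.
  (4-4)^2=0, (3-3)^2=0, (2-11)^2=81, (11-2)^2=81, (9-9)^2=0, (8-8)^2=0, (7-10)^2=9, (6-6)^2=0, (1-1)^2=0, (5-5)^2=0, (10-7)^2=9, (12-12)^2=0
sum(d^2) = 180.
Step 3: rho = 1 - 6*180 / (12*(12^2 - 1)) = 1 - 1080/1716 = 0.370629.
Step 4: Under H0, t = rho * sqrt((n-2)/(1-rho^2)) = 1.2619 ~ t(10).
Step 5: Two-sided p-value from the t-distribution with 10 df = 0.235621.
Step 6: alpha = 0.1. fail to reject H0.

rho = 0.3706, p = 0.235621, fail to reject H0 at alpha = 0.1.


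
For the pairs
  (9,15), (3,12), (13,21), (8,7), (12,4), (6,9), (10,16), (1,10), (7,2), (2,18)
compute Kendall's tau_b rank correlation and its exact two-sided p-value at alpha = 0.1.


Step 1: Enumerate the 45 unordered pairs (i,j) with i<j and classify each by sign(x_j-x_i) * sign(y_j-y_i).
  (1,2):dx=-6,dy=-3->C; (1,3):dx=+4,dy=+6->C; (1,4):dx=-1,dy=-8->C; (1,5):dx=+3,dy=-11->D
  (1,6):dx=-3,dy=-6->C; (1,7):dx=+1,dy=+1->C; (1,8):dx=-8,dy=-5->C; (1,9):dx=-2,dy=-13->C
  (1,10):dx=-7,dy=+3->D; (2,3):dx=+10,dy=+9->C; (2,4):dx=+5,dy=-5->D; (2,5):dx=+9,dy=-8->D
  (2,6):dx=+3,dy=-3->D; (2,7):dx=+7,dy=+4->C; (2,8):dx=-2,dy=-2->C; (2,9):dx=+4,dy=-10->D
  (2,10):dx=-1,dy=+6->D; (3,4):dx=-5,dy=-14->C; (3,5):dx=-1,dy=-17->C; (3,6):dx=-7,dy=-12->C
  (3,7):dx=-3,dy=-5->C; (3,8):dx=-12,dy=-11->C; (3,9):dx=-6,dy=-19->C; (3,10):dx=-11,dy=-3->C
  (4,5):dx=+4,dy=-3->D; (4,6):dx=-2,dy=+2->D; (4,7):dx=+2,dy=+9->C; (4,8):dx=-7,dy=+3->D
  (4,9):dx=-1,dy=-5->C; (4,10):dx=-6,dy=+11->D; (5,6):dx=-6,dy=+5->D; (5,7):dx=-2,dy=+12->D
  (5,8):dx=-11,dy=+6->D; (5,9):dx=-5,dy=-2->C; (5,10):dx=-10,dy=+14->D; (6,7):dx=+4,dy=+7->C
  (6,8):dx=-5,dy=+1->D; (6,9):dx=+1,dy=-7->D; (6,10):dx=-4,dy=+9->D; (7,8):dx=-9,dy=-6->C
  (7,9):dx=-3,dy=-14->C; (7,10):dx=-8,dy=+2->D; (8,9):dx=+6,dy=-8->D; (8,10):dx=+1,dy=+8->C
  (9,10):dx=-5,dy=+16->D
Step 2: C = 24, D = 21, total pairs = 45.
Step 3: tau = (C - D)/(n(n-1)/2) = (24 - 21)/45 = 0.066667.
Step 4: Exact two-sided p-value (enumerate n! = 3628800 permutations of y under H0): p = 0.861801.
Step 5: alpha = 0.1. fail to reject H0.

tau_b = 0.0667 (C=24, D=21), p = 0.861801, fail to reject H0.


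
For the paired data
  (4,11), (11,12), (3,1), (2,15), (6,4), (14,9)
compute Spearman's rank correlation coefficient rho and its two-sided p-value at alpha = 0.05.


Step 1: Rank x and y separately (midranks; no ties here).
rank(x): 4->3, 11->5, 3->2, 2->1, 6->4, 14->6
rank(y): 11->4, 12->5, 1->1, 15->6, 4->2, 9->3
Step 2: d_i = R_x(i) - R_y(i); compute d_i^2.
  (3-4)^2=1, (5-5)^2=0, (2-1)^2=1, (1-6)^2=25, (4-2)^2=4, (6-3)^2=9
sum(d^2) = 40.
Step 3: rho = 1 - 6*40 / (6*(6^2 - 1)) = 1 - 240/210 = -0.142857.
Step 4: Under H0, t = rho * sqrt((n-2)/(1-rho^2)) = -0.2887 ~ t(4).
Step 5: Two-sided p-value from the t-distribution with 4 df = 0.787172.
Step 6: alpha = 0.05. fail to reject H0.

rho = -0.1429, p = 0.787172, fail to reject H0 at alpha = 0.05.


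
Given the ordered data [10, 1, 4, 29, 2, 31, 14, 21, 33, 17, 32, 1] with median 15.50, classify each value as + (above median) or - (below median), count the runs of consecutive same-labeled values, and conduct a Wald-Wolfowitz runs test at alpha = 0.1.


Step 1: Compute median = 15.50; label A = above, B = below.
Labels in order: BBBABABAAAAB  (n_A = 6, n_B = 6)
Step 2: Count runs R = 7.
Step 3: Under H0 (random ordering), E[R] = 2*n_A*n_B/(n_A+n_B) + 1 = 2*6*6/12 + 1 = 7.0000.
        Var[R] = 2*n_A*n_B*(2*n_A*n_B - n_A - n_B) / ((n_A+n_B)^2 * (n_A+n_B-1)) = 4320/1584 = 2.7273.
        SD[R] = 1.6514.
Step 4: R = E[R], so z = 0 with no continuity correction.
Step 5: Two-sided p-value via normal approximation = 2*(1 - Phi(|z|)) = 1.000000.
Step 6: alpha = 0.1. fail to reject H0.

R = 7, z = 0.0000, p = 1.000000, fail to reject H0.


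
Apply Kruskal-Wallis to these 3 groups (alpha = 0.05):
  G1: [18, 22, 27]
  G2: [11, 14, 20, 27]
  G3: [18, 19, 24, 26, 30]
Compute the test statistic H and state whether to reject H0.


Step 1: Combine all N = 12 observations and assign midranks.
sorted (value, group, rank): (11,G2,1), (14,G2,2), (18,G1,3.5), (18,G3,3.5), (19,G3,5), (20,G2,6), (22,G1,7), (24,G3,8), (26,G3,9), (27,G1,10.5), (27,G2,10.5), (30,G3,12)
Step 2: Sum ranks within each group.
R_1 = 21 (n_1 = 3)
R_2 = 19.5 (n_2 = 4)
R_3 = 37.5 (n_3 = 5)
Step 3: H = 12/(N(N+1)) * sum(R_i^2/n_i) - 3(N+1)
     = 12/(12*13) * (21^2/3 + 19.5^2/4 + 37.5^2/5) - 3*13
     = 0.076923 * 523.312 - 39
     = 1.254808.
Step 4: Ties present; correction factor C = 1 - 12/(12^3 - 12) = 0.993007. Corrected H = 1.254808 / 0.993007 = 1.263644.
Step 5: Under H0, H ~ chi^2(2); p-value = 0.531622.
Step 6: alpha = 0.05. fail to reject H0.

H = 1.2636, df = 2, p = 0.531622, fail to reject H0.


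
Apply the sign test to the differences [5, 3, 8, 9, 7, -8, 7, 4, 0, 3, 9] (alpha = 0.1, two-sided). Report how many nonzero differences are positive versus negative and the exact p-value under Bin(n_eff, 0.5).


Step 1: Discard zero differences. Original n = 11; n_eff = number of nonzero differences = 10.
Nonzero differences (with sign): +5, +3, +8, +9, +7, -8, +7, +4, +3, +9
Step 2: Count signs: positive = 9, negative = 1.
Step 3: Under H0: P(positive) = 0.5, so the number of positives S ~ Bin(10, 0.5).
Step 4: Two-sided exact p-value = sum of Bin(10,0.5) probabilities at or below the observed probability = 0.021484.
Step 5: alpha = 0.1. reject H0.

n_eff = 10, pos = 9, neg = 1, p = 0.021484, reject H0.


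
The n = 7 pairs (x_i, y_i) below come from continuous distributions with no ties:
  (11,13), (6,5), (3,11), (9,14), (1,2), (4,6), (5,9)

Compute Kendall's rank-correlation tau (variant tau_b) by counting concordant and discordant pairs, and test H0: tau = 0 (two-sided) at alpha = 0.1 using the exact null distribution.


Step 1: Enumerate the 21 unordered pairs (i,j) with i<j and classify each by sign(x_j-x_i) * sign(y_j-y_i).
  (1,2):dx=-5,dy=-8->C; (1,3):dx=-8,dy=-2->C; (1,4):dx=-2,dy=+1->D; (1,5):dx=-10,dy=-11->C
  (1,6):dx=-7,dy=-7->C; (1,7):dx=-6,dy=-4->C; (2,3):dx=-3,dy=+6->D; (2,4):dx=+3,dy=+9->C
  (2,5):dx=-5,dy=-3->C; (2,6):dx=-2,dy=+1->D; (2,7):dx=-1,dy=+4->D; (3,4):dx=+6,dy=+3->C
  (3,5):dx=-2,dy=-9->C; (3,6):dx=+1,dy=-5->D; (3,7):dx=+2,dy=-2->D; (4,5):dx=-8,dy=-12->C
  (4,6):dx=-5,dy=-8->C; (4,7):dx=-4,dy=-5->C; (5,6):dx=+3,dy=+4->C; (5,7):dx=+4,dy=+7->C
  (6,7):dx=+1,dy=+3->C
Step 2: C = 15, D = 6, total pairs = 21.
Step 3: tau = (C - D)/(n(n-1)/2) = (15 - 6)/21 = 0.428571.
Step 4: Exact two-sided p-value (enumerate n! = 5040 permutations of y under H0): p = 0.238889.
Step 5: alpha = 0.1. fail to reject H0.

tau_b = 0.4286 (C=15, D=6), p = 0.238889, fail to reject H0.


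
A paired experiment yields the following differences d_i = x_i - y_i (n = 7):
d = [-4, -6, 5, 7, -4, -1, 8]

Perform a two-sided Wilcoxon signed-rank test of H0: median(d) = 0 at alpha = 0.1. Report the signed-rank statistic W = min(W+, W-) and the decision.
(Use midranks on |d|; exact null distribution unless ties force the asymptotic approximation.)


Step 1: Drop any zero differences (none here) and take |d_i|.
|d| = [4, 6, 5, 7, 4, 1, 8]
Step 2: Midrank |d_i| (ties get averaged ranks).
ranks: |4|->2.5, |6|->5, |5|->4, |7|->6, |4|->2.5, |1|->1, |8|->7
Step 3: Attach original signs; sum ranks with positive sign and with negative sign.
W+ = 4 + 6 + 7 = 17
W- = 2.5 + 5 + 2.5 + 1 = 11
(Check: W+ + W- = 28 should equal n(n+1)/2 = 28.)
Step 4: Test statistic W = min(W+, W-) = 11.
Step 5: Ties in |d|, so use the tie-corrected normal approximation.
        E[W] = n(n+1)/4 = 7*8/4 = 14.
        Tie groups: |d|=4 (t=2); sum(t^3 - t) = 6.
        Var[W] = n(n+1)(2n+1)/24 - sum(t^3-t)/48 = 840/24 - 6/48 = 34.875.
        z = (W - E[W]) / sqrt(Var[W]) = (11 - 14) / 5.9055 = -0.5080.
        Two-sided p = 2*Phi(z) = 0.611453.
Step 6: alpha = 0.1. fail to reject H0.

W+ = 17, W- = 11, W = min = 11, p = 0.611453, fail to reject H0.


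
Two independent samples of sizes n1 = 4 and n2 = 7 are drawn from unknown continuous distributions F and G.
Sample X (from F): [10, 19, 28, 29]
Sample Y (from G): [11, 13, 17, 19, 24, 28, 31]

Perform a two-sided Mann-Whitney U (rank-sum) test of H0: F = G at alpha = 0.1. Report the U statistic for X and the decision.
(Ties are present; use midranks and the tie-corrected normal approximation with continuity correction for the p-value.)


Step 1: Combine and sort all 11 observations; assign midranks.
sorted (value, group): (10,X), (11,Y), (13,Y), (17,Y), (19,X), (19,Y), (24,Y), (28,X), (28,Y), (29,X), (31,Y)
ranks: 10->1, 11->2, 13->3, 17->4, 19->5.5, 19->5.5, 24->7, 28->8.5, 28->8.5, 29->10, 31->11
Step 2: Rank sum for X: R1 = 1 + 5.5 + 8.5 + 10 = 25.
Step 3: U_X = R1 - n1(n1+1)/2 = 25 - 4*5/2 = 25 - 10 = 15.
       U_Y = n1*n2 - U_X = 28 - 15 = 13.
Step 4: Ties are present, so use the tie-corrected normal approximation (with continuity correction) for the p-value.
Step 5: p-value = 0.924376; compare to alpha = 0.1. fail to reject H0.

U_X = 15, p = 0.924376, fail to reject H0 at alpha = 0.1.


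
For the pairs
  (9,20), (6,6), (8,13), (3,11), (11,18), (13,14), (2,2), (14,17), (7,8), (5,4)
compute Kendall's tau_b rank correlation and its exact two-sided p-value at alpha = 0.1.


Step 1: Enumerate the 45 unordered pairs (i,j) with i<j and classify each by sign(x_j-x_i) * sign(y_j-y_i).
  (1,2):dx=-3,dy=-14->C; (1,3):dx=-1,dy=-7->C; (1,4):dx=-6,dy=-9->C; (1,5):dx=+2,dy=-2->D
  (1,6):dx=+4,dy=-6->D; (1,7):dx=-7,dy=-18->C; (1,8):dx=+5,dy=-3->D; (1,9):dx=-2,dy=-12->C
  (1,10):dx=-4,dy=-16->C; (2,3):dx=+2,dy=+7->C; (2,4):dx=-3,dy=+5->D; (2,5):dx=+5,dy=+12->C
  (2,6):dx=+7,dy=+8->C; (2,7):dx=-4,dy=-4->C; (2,8):dx=+8,dy=+11->C; (2,9):dx=+1,dy=+2->C
  (2,10):dx=-1,dy=-2->C; (3,4):dx=-5,dy=-2->C; (3,5):dx=+3,dy=+5->C; (3,6):dx=+5,dy=+1->C
  (3,7):dx=-6,dy=-11->C; (3,8):dx=+6,dy=+4->C; (3,9):dx=-1,dy=-5->C; (3,10):dx=-3,dy=-9->C
  (4,5):dx=+8,dy=+7->C; (4,6):dx=+10,dy=+3->C; (4,7):dx=-1,dy=-9->C; (4,8):dx=+11,dy=+6->C
  (4,9):dx=+4,dy=-3->D; (4,10):dx=+2,dy=-7->D; (5,6):dx=+2,dy=-4->D; (5,7):dx=-9,dy=-16->C
  (5,8):dx=+3,dy=-1->D; (5,9):dx=-4,dy=-10->C; (5,10):dx=-6,dy=-14->C; (6,7):dx=-11,dy=-12->C
  (6,8):dx=+1,dy=+3->C; (6,9):dx=-6,dy=-6->C; (6,10):dx=-8,dy=-10->C; (7,8):dx=+12,dy=+15->C
  (7,9):dx=+5,dy=+6->C; (7,10):dx=+3,dy=+2->C; (8,9):dx=-7,dy=-9->C; (8,10):dx=-9,dy=-13->C
  (9,10):dx=-2,dy=-4->C
Step 2: C = 37, D = 8, total pairs = 45.
Step 3: tau = (C - D)/(n(n-1)/2) = (37 - 8)/45 = 0.644444.
Step 4: Exact two-sided p-value (enumerate n! = 3628800 permutations of y under H0): p = 0.009148.
Step 5: alpha = 0.1. reject H0.

tau_b = 0.6444 (C=37, D=8), p = 0.009148, reject H0.


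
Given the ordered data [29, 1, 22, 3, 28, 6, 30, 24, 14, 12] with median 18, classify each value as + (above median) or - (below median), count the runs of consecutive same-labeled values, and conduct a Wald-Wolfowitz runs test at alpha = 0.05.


Step 1: Compute median = 18; label A = above, B = below.
Labels in order: ABABABAABB  (n_A = 5, n_B = 5)
Step 2: Count runs R = 8.
Step 3: Under H0 (random ordering), E[R] = 2*n_A*n_B/(n_A+n_B) + 1 = 2*5*5/10 + 1 = 6.0000.
        Var[R] = 2*n_A*n_B*(2*n_A*n_B - n_A - n_B) / ((n_A+n_B)^2 * (n_A+n_B-1)) = 2000/900 = 2.2222.
        SD[R] = 1.4907.
Step 4: Continuity-corrected z = (R - 0.5 - E[R]) / SD[R] = (8 - 0.5 - 6.0000) / 1.4907 = 1.0062.
Step 5: Two-sided p-value via normal approximation = 2*(1 - Phi(|z|)) = 0.314305.
Step 6: alpha = 0.05. fail to reject H0.

R = 8, z = 1.0062, p = 0.314305, fail to reject H0.


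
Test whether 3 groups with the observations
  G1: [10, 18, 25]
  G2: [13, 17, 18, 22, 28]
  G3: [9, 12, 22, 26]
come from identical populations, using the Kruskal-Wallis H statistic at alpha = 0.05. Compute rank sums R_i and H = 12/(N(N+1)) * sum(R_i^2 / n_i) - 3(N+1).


Step 1: Combine all N = 12 observations and assign midranks.
sorted (value, group, rank): (9,G3,1), (10,G1,2), (12,G3,3), (13,G2,4), (17,G2,5), (18,G1,6.5), (18,G2,6.5), (22,G2,8.5), (22,G3,8.5), (25,G1,10), (26,G3,11), (28,G2,12)
Step 2: Sum ranks within each group.
R_1 = 18.5 (n_1 = 3)
R_2 = 36 (n_2 = 5)
R_3 = 23.5 (n_3 = 4)
Step 3: H = 12/(N(N+1)) * sum(R_i^2/n_i) - 3(N+1)
     = 12/(12*13) * (18.5^2/3 + 36^2/5 + 23.5^2/4) - 3*13
     = 0.076923 * 511.346 - 39
     = 0.334295.
Step 4: Ties present; correction factor C = 1 - 12/(12^3 - 12) = 0.993007. Corrected H = 0.334295 / 0.993007 = 0.336649.
Step 5: Under H0, H ~ chi^2(2); p-value = 0.845080.
Step 6: alpha = 0.05. fail to reject H0.

H = 0.3366, df = 2, p = 0.845080, fail to reject H0.


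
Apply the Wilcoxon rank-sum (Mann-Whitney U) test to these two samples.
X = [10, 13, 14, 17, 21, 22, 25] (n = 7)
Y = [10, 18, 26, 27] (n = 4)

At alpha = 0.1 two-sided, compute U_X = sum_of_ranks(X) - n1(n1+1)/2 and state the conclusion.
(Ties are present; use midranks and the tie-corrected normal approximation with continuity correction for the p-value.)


Step 1: Combine and sort all 11 observations; assign midranks.
sorted (value, group): (10,X), (10,Y), (13,X), (14,X), (17,X), (18,Y), (21,X), (22,X), (25,X), (26,Y), (27,Y)
ranks: 10->1.5, 10->1.5, 13->3, 14->4, 17->5, 18->6, 21->7, 22->8, 25->9, 26->10, 27->11
Step 2: Rank sum for X: R1 = 1.5 + 3 + 4 + 5 + 7 + 8 + 9 = 37.5.
Step 3: U_X = R1 - n1(n1+1)/2 = 37.5 - 7*8/2 = 37.5 - 28 = 9.5.
       U_Y = n1*n2 - U_X = 28 - 9.5 = 18.5.
Step 4: Ties are present, so use the tie-corrected normal approximation (with continuity correction) for the p-value.
Step 5: p-value = 0.448659; compare to alpha = 0.1. fail to reject H0.

U_X = 9.5, p = 0.448659, fail to reject H0 at alpha = 0.1.


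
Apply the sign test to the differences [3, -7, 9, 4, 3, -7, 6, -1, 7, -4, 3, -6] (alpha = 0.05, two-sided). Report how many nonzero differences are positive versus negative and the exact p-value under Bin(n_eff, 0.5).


Step 1: Discard zero differences. Original n = 12; n_eff = number of nonzero differences = 12.
Nonzero differences (with sign): +3, -7, +9, +4, +3, -7, +6, -1, +7, -4, +3, -6
Step 2: Count signs: positive = 7, negative = 5.
Step 3: Under H0: P(positive) = 0.5, so the number of positives S ~ Bin(12, 0.5).
Step 4: Two-sided exact p-value = sum of Bin(12,0.5) probabilities at or below the observed probability = 0.774414.
Step 5: alpha = 0.05. fail to reject H0.

n_eff = 12, pos = 7, neg = 5, p = 0.774414, fail to reject H0.


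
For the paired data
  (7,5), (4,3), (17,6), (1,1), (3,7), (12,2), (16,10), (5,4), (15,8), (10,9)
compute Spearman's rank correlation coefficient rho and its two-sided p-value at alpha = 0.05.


Step 1: Rank x and y separately (midranks; no ties here).
rank(x): 7->5, 4->3, 17->10, 1->1, 3->2, 12->7, 16->9, 5->4, 15->8, 10->6
rank(y): 5->5, 3->3, 6->6, 1->1, 7->7, 2->2, 10->10, 4->4, 8->8, 9->9
Step 2: d_i = R_x(i) - R_y(i); compute d_i^2.
  (5-5)^2=0, (3-3)^2=0, (10-6)^2=16, (1-1)^2=0, (2-7)^2=25, (7-2)^2=25, (9-10)^2=1, (4-4)^2=0, (8-8)^2=0, (6-9)^2=9
sum(d^2) = 76.
Step 3: rho = 1 - 6*76 / (10*(10^2 - 1)) = 1 - 456/990 = 0.539394.
Step 4: Under H0, t = rho * sqrt((n-2)/(1-rho^2)) = 1.8118 ~ t(8).
Step 5: Two-sided p-value from the t-distribution with 8 df = 0.107593.
Step 6: alpha = 0.05. fail to reject H0.

rho = 0.5394, p = 0.107593, fail to reject H0 at alpha = 0.05.


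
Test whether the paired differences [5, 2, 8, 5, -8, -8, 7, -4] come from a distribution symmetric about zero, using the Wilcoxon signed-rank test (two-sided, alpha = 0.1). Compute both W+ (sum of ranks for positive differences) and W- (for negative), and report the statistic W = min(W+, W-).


Step 1: Drop any zero differences (none here) and take |d_i|.
|d| = [5, 2, 8, 5, 8, 8, 7, 4]
Step 2: Midrank |d_i| (ties get averaged ranks).
ranks: |5|->3.5, |2|->1, |8|->7, |5|->3.5, |8|->7, |8|->7, |7|->5, |4|->2
Step 3: Attach original signs; sum ranks with positive sign and with negative sign.
W+ = 3.5 + 1 + 7 + 3.5 + 5 = 20
W- = 7 + 7 + 2 = 16
(Check: W+ + W- = 36 should equal n(n+1)/2 = 36.)
Step 4: Test statistic W = min(W+, W-) = 16.
Step 5: Ties in |d|, so use the tie-corrected normal approximation.
        E[W] = n(n+1)/4 = 8*9/4 = 18.
        Tie groups: |d|=5 (t=2), |d|=8 (t=3); sum(t^3 - t) = 30.
        Var[W] = n(n+1)(2n+1)/24 - sum(t^3-t)/48 = 1224/24 - 30/48 = 50.375.
        z = (W - E[W]) / sqrt(Var[W]) = (16 - 18) / 7.0975 = -0.2818.
        Two-sided p = 2*Phi(z) = 0.778106.
Step 6: alpha = 0.1. fail to reject H0.

W+ = 20, W- = 16, W = min = 16, p = 0.778106, fail to reject H0.


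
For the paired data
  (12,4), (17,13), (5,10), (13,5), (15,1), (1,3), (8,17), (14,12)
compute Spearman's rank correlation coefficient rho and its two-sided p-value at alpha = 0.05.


Step 1: Rank x and y separately (midranks; no ties here).
rank(x): 12->4, 17->8, 5->2, 13->5, 15->7, 1->1, 8->3, 14->6
rank(y): 4->3, 13->7, 10->5, 5->4, 1->1, 3->2, 17->8, 12->6
Step 2: d_i = R_x(i) - R_y(i); compute d_i^2.
  (4-3)^2=1, (8-7)^2=1, (2-5)^2=9, (5-4)^2=1, (7-1)^2=36, (1-2)^2=1, (3-8)^2=25, (6-6)^2=0
sum(d^2) = 74.
Step 3: rho = 1 - 6*74 / (8*(8^2 - 1)) = 1 - 444/504 = 0.119048.
Step 4: Under H0, t = rho * sqrt((n-2)/(1-rho^2)) = 0.2937 ~ t(6).
Step 5: Two-sided p-value from the t-distribution with 6 df = 0.778886.
Step 6: alpha = 0.05. fail to reject H0.

rho = 0.1190, p = 0.778886, fail to reject H0 at alpha = 0.05.


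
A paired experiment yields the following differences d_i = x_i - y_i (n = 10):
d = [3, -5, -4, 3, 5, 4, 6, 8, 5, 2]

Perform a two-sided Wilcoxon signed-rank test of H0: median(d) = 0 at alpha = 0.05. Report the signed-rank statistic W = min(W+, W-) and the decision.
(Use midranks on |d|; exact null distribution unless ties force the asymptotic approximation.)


Step 1: Drop any zero differences (none here) and take |d_i|.
|d| = [3, 5, 4, 3, 5, 4, 6, 8, 5, 2]
Step 2: Midrank |d_i| (ties get averaged ranks).
ranks: |3|->2.5, |5|->7, |4|->4.5, |3|->2.5, |5|->7, |4|->4.5, |6|->9, |8|->10, |5|->7, |2|->1
Step 3: Attach original signs; sum ranks with positive sign and with negative sign.
W+ = 2.5 + 2.5 + 7 + 4.5 + 9 + 10 + 7 + 1 = 43.5
W- = 7 + 4.5 = 11.5
(Check: W+ + W- = 55 should equal n(n+1)/2 = 55.)
Step 4: Test statistic W = min(W+, W-) = 11.5.
Step 5: Ties in |d|, so use the tie-corrected normal approximation.
        E[W] = n(n+1)/4 = 10*11/4 = 27.5.
        Tie groups: |d|=3 (t=2), |d|=4 (t=2), |d|=5 (t=3); sum(t^3 - t) = 36.
        Var[W] = n(n+1)(2n+1)/24 - sum(t^3-t)/48 = 2310/24 - 36/48 = 95.5.
        z = (W - E[W]) / sqrt(Var[W]) = (11.5 - 27.5) / 9.7724 = -1.6373.
        Two-sided p = 2*Phi(z) = 0.101576.
Step 6: alpha = 0.05. fail to reject H0.

W+ = 43.5, W- = 11.5, W = min = 11.5, p = 0.101576, fail to reject H0.


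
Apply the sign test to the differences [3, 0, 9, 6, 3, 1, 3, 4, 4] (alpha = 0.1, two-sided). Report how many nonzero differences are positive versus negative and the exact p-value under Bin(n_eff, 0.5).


Step 1: Discard zero differences. Original n = 9; n_eff = number of nonzero differences = 8.
Nonzero differences (with sign): +3, +9, +6, +3, +1, +3, +4, +4
Step 2: Count signs: positive = 8, negative = 0.
Step 3: Under H0: P(positive) = 0.5, so the number of positives S ~ Bin(8, 0.5).
Step 4: Two-sided exact p-value = sum of Bin(8,0.5) probabilities at or below the observed probability = 0.007812.
Step 5: alpha = 0.1. reject H0.

n_eff = 8, pos = 8, neg = 0, p = 0.007812, reject H0.


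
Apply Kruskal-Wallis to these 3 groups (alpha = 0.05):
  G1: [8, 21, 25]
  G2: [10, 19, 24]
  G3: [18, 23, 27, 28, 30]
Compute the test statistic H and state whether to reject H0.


Step 1: Combine all N = 11 observations and assign midranks.
sorted (value, group, rank): (8,G1,1), (10,G2,2), (18,G3,3), (19,G2,4), (21,G1,5), (23,G3,6), (24,G2,7), (25,G1,8), (27,G3,9), (28,G3,10), (30,G3,11)
Step 2: Sum ranks within each group.
R_1 = 14 (n_1 = 3)
R_2 = 13 (n_2 = 3)
R_3 = 39 (n_3 = 5)
Step 3: H = 12/(N(N+1)) * sum(R_i^2/n_i) - 3(N+1)
     = 12/(11*12) * (14^2/3 + 13^2/3 + 39^2/5) - 3*12
     = 0.090909 * 425.867 - 36
     = 2.715152.
Step 4: No ties, so H is used without correction.
Step 5: Under H0, H ~ chi^2(2); p-value = 0.257284.
Step 6: alpha = 0.05. fail to reject H0.

H = 2.7152, df = 2, p = 0.257284, fail to reject H0.


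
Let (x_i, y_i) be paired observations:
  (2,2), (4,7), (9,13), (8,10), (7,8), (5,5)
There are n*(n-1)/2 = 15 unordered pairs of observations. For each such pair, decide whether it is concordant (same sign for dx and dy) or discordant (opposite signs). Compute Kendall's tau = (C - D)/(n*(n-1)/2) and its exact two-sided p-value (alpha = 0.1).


Step 1: Enumerate the 15 unordered pairs (i,j) with i<j and classify each by sign(x_j-x_i) * sign(y_j-y_i).
  (1,2):dx=+2,dy=+5->C; (1,3):dx=+7,dy=+11->C; (1,4):dx=+6,dy=+8->C; (1,5):dx=+5,dy=+6->C
  (1,6):dx=+3,dy=+3->C; (2,3):dx=+5,dy=+6->C; (2,4):dx=+4,dy=+3->C; (2,5):dx=+3,dy=+1->C
  (2,6):dx=+1,dy=-2->D; (3,4):dx=-1,dy=-3->C; (3,5):dx=-2,dy=-5->C; (3,6):dx=-4,dy=-8->C
  (4,5):dx=-1,dy=-2->C; (4,6):dx=-3,dy=-5->C; (5,6):dx=-2,dy=-3->C
Step 2: C = 14, D = 1, total pairs = 15.
Step 3: tau = (C - D)/(n(n-1)/2) = (14 - 1)/15 = 0.866667.
Step 4: Exact two-sided p-value (enumerate n! = 720 permutations of y under H0): p = 0.016667.
Step 5: alpha = 0.1. reject H0.

tau_b = 0.8667 (C=14, D=1), p = 0.016667, reject H0.


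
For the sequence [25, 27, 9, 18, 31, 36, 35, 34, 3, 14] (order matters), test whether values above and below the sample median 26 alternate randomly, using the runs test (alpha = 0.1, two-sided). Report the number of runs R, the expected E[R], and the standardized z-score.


Step 1: Compute median = 26; label A = above, B = below.
Labels in order: BABBAAAABB  (n_A = 5, n_B = 5)
Step 2: Count runs R = 5.
Step 3: Under H0 (random ordering), E[R] = 2*n_A*n_B/(n_A+n_B) + 1 = 2*5*5/10 + 1 = 6.0000.
        Var[R] = 2*n_A*n_B*(2*n_A*n_B - n_A - n_B) / ((n_A+n_B)^2 * (n_A+n_B-1)) = 2000/900 = 2.2222.
        SD[R] = 1.4907.
Step 4: Continuity-corrected z = (R + 0.5 - E[R]) / SD[R] = (5 + 0.5 - 6.0000) / 1.4907 = -0.3354.
Step 5: Two-sided p-value via normal approximation = 2*(1 - Phi(|z|)) = 0.737316.
Step 6: alpha = 0.1. fail to reject H0.

R = 5, z = -0.3354, p = 0.737316, fail to reject H0.


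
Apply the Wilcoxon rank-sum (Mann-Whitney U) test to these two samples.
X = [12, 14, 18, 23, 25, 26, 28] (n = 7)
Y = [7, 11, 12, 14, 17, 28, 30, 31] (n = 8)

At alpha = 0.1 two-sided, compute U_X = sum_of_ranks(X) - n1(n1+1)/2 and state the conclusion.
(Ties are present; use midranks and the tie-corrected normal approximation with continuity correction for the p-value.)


Step 1: Combine and sort all 15 observations; assign midranks.
sorted (value, group): (7,Y), (11,Y), (12,X), (12,Y), (14,X), (14,Y), (17,Y), (18,X), (23,X), (25,X), (26,X), (28,X), (28,Y), (30,Y), (31,Y)
ranks: 7->1, 11->2, 12->3.5, 12->3.5, 14->5.5, 14->5.5, 17->7, 18->8, 23->9, 25->10, 26->11, 28->12.5, 28->12.5, 30->14, 31->15
Step 2: Rank sum for X: R1 = 3.5 + 5.5 + 8 + 9 + 10 + 11 + 12.5 = 59.5.
Step 3: U_X = R1 - n1(n1+1)/2 = 59.5 - 7*8/2 = 59.5 - 28 = 31.5.
       U_Y = n1*n2 - U_X = 56 - 31.5 = 24.5.
Step 4: Ties are present, so use the tie-corrected normal approximation (with continuity correction) for the p-value.
Step 5: p-value = 0.727753; compare to alpha = 0.1. fail to reject H0.

U_X = 31.5, p = 0.727753, fail to reject H0 at alpha = 0.1.


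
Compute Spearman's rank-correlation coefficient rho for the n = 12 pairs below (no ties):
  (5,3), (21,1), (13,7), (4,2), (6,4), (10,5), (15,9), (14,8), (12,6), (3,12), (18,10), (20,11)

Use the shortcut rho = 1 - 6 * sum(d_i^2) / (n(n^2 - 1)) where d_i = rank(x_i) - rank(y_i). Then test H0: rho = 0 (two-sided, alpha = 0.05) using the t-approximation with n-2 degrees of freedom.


Step 1: Rank x and y separately (midranks; no ties here).
rank(x): 5->3, 21->12, 13->7, 4->2, 6->4, 10->5, 15->9, 14->8, 12->6, 3->1, 18->10, 20->11
rank(y): 3->3, 1->1, 7->7, 2->2, 4->4, 5->5, 9->9, 8->8, 6->6, 12->12, 10->10, 11->11
Step 2: d_i = R_x(i) - R_y(i); compute d_i^2.
  (3-3)^2=0, (12-1)^2=121, (7-7)^2=0, (2-2)^2=0, (4-4)^2=0, (5-5)^2=0, (9-9)^2=0, (8-8)^2=0, (6-6)^2=0, (1-12)^2=121, (10-10)^2=0, (11-11)^2=0
sum(d^2) = 242.
Step 3: rho = 1 - 6*242 / (12*(12^2 - 1)) = 1 - 1452/1716 = 0.153846.
Step 4: Under H0, t = rho * sqrt((n-2)/(1-rho^2)) = 0.4924 ~ t(10).
Step 5: Two-sided p-value from the t-distribution with 10 df = 0.633091.
Step 6: alpha = 0.05. fail to reject H0.

rho = 0.1538, p = 0.633091, fail to reject H0 at alpha = 0.05.


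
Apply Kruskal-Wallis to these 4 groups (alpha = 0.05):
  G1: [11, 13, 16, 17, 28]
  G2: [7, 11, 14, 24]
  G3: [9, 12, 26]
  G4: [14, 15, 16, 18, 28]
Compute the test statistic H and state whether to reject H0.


Step 1: Combine all N = 17 observations and assign midranks.
sorted (value, group, rank): (7,G2,1), (9,G3,2), (11,G1,3.5), (11,G2,3.5), (12,G3,5), (13,G1,6), (14,G2,7.5), (14,G4,7.5), (15,G4,9), (16,G1,10.5), (16,G4,10.5), (17,G1,12), (18,G4,13), (24,G2,14), (26,G3,15), (28,G1,16.5), (28,G4,16.5)
Step 2: Sum ranks within each group.
R_1 = 48.5 (n_1 = 5)
R_2 = 26 (n_2 = 4)
R_3 = 22 (n_3 = 3)
R_4 = 56.5 (n_4 = 5)
Step 3: H = 12/(N(N+1)) * sum(R_i^2/n_i) - 3(N+1)
     = 12/(17*18) * (48.5^2/5 + 26^2/4 + 22^2/3 + 56.5^2/5) - 3*18
     = 0.039216 * 1439.23 - 54
     = 2.440523.
Step 4: Ties present; correction factor C = 1 - 24/(17^3 - 17) = 0.995098. Corrected H = 2.440523 / 0.995098 = 2.452545.
Step 5: Under H0, H ~ chi^2(3); p-value = 0.483928.
Step 6: alpha = 0.05. fail to reject H0.

H = 2.4525, df = 3, p = 0.483928, fail to reject H0.


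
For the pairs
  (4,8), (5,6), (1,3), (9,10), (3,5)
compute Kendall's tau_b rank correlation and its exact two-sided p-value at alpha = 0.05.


Step 1: Enumerate the 10 unordered pairs (i,j) with i<j and classify each by sign(x_j-x_i) * sign(y_j-y_i).
  (1,2):dx=+1,dy=-2->D; (1,3):dx=-3,dy=-5->C; (1,4):dx=+5,dy=+2->C; (1,5):dx=-1,dy=-3->C
  (2,3):dx=-4,dy=-3->C; (2,4):dx=+4,dy=+4->C; (2,5):dx=-2,dy=-1->C; (3,4):dx=+8,dy=+7->C
  (3,5):dx=+2,dy=+2->C; (4,5):dx=-6,dy=-5->C
Step 2: C = 9, D = 1, total pairs = 10.
Step 3: tau = (C - D)/(n(n-1)/2) = (9 - 1)/10 = 0.800000.
Step 4: Exact two-sided p-value (enumerate n! = 120 permutations of y under H0): p = 0.083333.
Step 5: alpha = 0.05. fail to reject H0.

tau_b = 0.8000 (C=9, D=1), p = 0.083333, fail to reject H0.


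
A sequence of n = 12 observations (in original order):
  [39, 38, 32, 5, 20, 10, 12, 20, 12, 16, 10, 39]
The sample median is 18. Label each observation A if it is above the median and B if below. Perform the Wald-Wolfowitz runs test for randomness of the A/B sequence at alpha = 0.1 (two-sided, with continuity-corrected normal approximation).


Step 1: Compute median = 18; label A = above, B = below.
Labels in order: AAABABBABBBA  (n_A = 6, n_B = 6)
Step 2: Count runs R = 7.
Step 3: Under H0 (random ordering), E[R] = 2*n_A*n_B/(n_A+n_B) + 1 = 2*6*6/12 + 1 = 7.0000.
        Var[R] = 2*n_A*n_B*(2*n_A*n_B - n_A - n_B) / ((n_A+n_B)^2 * (n_A+n_B-1)) = 4320/1584 = 2.7273.
        SD[R] = 1.6514.
Step 4: R = E[R], so z = 0 with no continuity correction.
Step 5: Two-sided p-value via normal approximation = 2*(1 - Phi(|z|)) = 1.000000.
Step 6: alpha = 0.1. fail to reject H0.

R = 7, z = 0.0000, p = 1.000000, fail to reject H0.


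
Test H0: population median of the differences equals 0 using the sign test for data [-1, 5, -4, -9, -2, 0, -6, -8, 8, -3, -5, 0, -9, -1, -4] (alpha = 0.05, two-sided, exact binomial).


Step 1: Discard zero differences. Original n = 15; n_eff = number of nonzero differences = 13.
Nonzero differences (with sign): -1, +5, -4, -9, -2, -6, -8, +8, -3, -5, -9, -1, -4
Step 2: Count signs: positive = 2, negative = 11.
Step 3: Under H0: P(positive) = 0.5, so the number of positives S ~ Bin(13, 0.5).
Step 4: Two-sided exact p-value = sum of Bin(13,0.5) probabilities at or below the observed probability = 0.022461.
Step 5: alpha = 0.05. reject H0.

n_eff = 13, pos = 2, neg = 11, p = 0.022461, reject H0.


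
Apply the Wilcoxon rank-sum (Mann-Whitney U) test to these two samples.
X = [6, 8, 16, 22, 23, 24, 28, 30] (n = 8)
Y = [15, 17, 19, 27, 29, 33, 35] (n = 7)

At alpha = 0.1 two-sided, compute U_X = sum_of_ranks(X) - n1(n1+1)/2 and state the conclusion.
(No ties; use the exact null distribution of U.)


Step 1: Combine and sort all 15 observations; assign midranks.
sorted (value, group): (6,X), (8,X), (15,Y), (16,X), (17,Y), (19,Y), (22,X), (23,X), (24,X), (27,Y), (28,X), (29,Y), (30,X), (33,Y), (35,Y)
ranks: 6->1, 8->2, 15->3, 16->4, 17->5, 19->6, 22->7, 23->8, 24->9, 27->10, 28->11, 29->12, 30->13, 33->14, 35->15
Step 2: Rank sum for X: R1 = 1 + 2 + 4 + 7 + 8 + 9 + 11 + 13 = 55.
Step 3: U_X = R1 - n1(n1+1)/2 = 55 - 8*9/2 = 55 - 36 = 19.
       U_Y = n1*n2 - U_X = 56 - 19 = 37.
Step 4: No ties, so the exact null distribution of U (based on enumerating the C(15,8) = 6435 equally likely rank assignments) gives the two-sided p-value.
Step 5: p-value = 0.335664; compare to alpha = 0.1. fail to reject H0.

U_X = 19, p = 0.335664, fail to reject H0 at alpha = 0.1.


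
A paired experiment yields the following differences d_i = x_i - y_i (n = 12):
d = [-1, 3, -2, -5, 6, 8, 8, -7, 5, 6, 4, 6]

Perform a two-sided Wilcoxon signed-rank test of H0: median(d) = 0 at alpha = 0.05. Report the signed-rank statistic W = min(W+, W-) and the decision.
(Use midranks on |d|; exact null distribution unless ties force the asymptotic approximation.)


Step 1: Drop any zero differences (none here) and take |d_i|.
|d| = [1, 3, 2, 5, 6, 8, 8, 7, 5, 6, 4, 6]
Step 2: Midrank |d_i| (ties get averaged ranks).
ranks: |1|->1, |3|->3, |2|->2, |5|->5.5, |6|->8, |8|->11.5, |8|->11.5, |7|->10, |5|->5.5, |6|->8, |4|->4, |6|->8
Step 3: Attach original signs; sum ranks with positive sign and with negative sign.
W+ = 3 + 8 + 11.5 + 11.5 + 5.5 + 8 + 4 + 8 = 59.5
W- = 1 + 2 + 5.5 + 10 = 18.5
(Check: W+ + W- = 78 should equal n(n+1)/2 = 78.)
Step 4: Test statistic W = min(W+, W-) = 18.5.
Step 5: Ties in |d|, so use the tie-corrected normal approximation.
        E[W] = n(n+1)/4 = 12*13/4 = 39.
        Tie groups: |d|=5 (t=2), |d|=6 (t=3), |d|=8 (t=2); sum(t^3 - t) = 36.
        Var[W] = n(n+1)(2n+1)/24 - sum(t^3-t)/48 = 3900/24 - 36/48 = 161.75.
        z = (W - E[W]) / sqrt(Var[W]) = (18.5 - 39) / 12.7181 = -1.6119.
        Two-sided p = 2*Phi(z) = 0.106989.
Step 6: alpha = 0.05. fail to reject H0.

W+ = 59.5, W- = 18.5, W = min = 18.5, p = 0.106989, fail to reject H0.


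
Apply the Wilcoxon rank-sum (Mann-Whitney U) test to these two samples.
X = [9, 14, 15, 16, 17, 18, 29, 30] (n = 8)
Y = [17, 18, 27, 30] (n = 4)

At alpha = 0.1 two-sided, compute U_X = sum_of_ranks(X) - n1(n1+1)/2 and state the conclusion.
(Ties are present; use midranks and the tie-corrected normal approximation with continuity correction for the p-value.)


Step 1: Combine and sort all 12 observations; assign midranks.
sorted (value, group): (9,X), (14,X), (15,X), (16,X), (17,X), (17,Y), (18,X), (18,Y), (27,Y), (29,X), (30,X), (30,Y)
ranks: 9->1, 14->2, 15->3, 16->4, 17->5.5, 17->5.5, 18->7.5, 18->7.5, 27->9, 29->10, 30->11.5, 30->11.5
Step 2: Rank sum for X: R1 = 1 + 2 + 3 + 4 + 5.5 + 7.5 + 10 + 11.5 = 44.5.
Step 3: U_X = R1 - n1(n1+1)/2 = 44.5 - 8*9/2 = 44.5 - 36 = 8.5.
       U_Y = n1*n2 - U_X = 32 - 8.5 = 23.5.
Step 4: Ties are present, so use the tie-corrected normal approximation (with continuity correction) for the p-value.
Step 5: p-value = 0.232018; compare to alpha = 0.1. fail to reject H0.

U_X = 8.5, p = 0.232018, fail to reject H0 at alpha = 0.1.


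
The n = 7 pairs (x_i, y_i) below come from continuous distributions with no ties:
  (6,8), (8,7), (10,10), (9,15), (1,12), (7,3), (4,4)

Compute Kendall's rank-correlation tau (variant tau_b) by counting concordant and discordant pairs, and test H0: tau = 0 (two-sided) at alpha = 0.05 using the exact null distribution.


Step 1: Enumerate the 21 unordered pairs (i,j) with i<j and classify each by sign(x_j-x_i) * sign(y_j-y_i).
  (1,2):dx=+2,dy=-1->D; (1,3):dx=+4,dy=+2->C; (1,4):dx=+3,dy=+7->C; (1,5):dx=-5,dy=+4->D
  (1,6):dx=+1,dy=-5->D; (1,7):dx=-2,dy=-4->C; (2,3):dx=+2,dy=+3->C; (2,4):dx=+1,dy=+8->C
  (2,5):dx=-7,dy=+5->D; (2,6):dx=-1,dy=-4->C; (2,7):dx=-4,dy=-3->C; (3,4):dx=-1,dy=+5->D
  (3,5):dx=-9,dy=+2->D; (3,6):dx=-3,dy=-7->C; (3,7):dx=-6,dy=-6->C; (4,5):dx=-8,dy=-3->C
  (4,6):dx=-2,dy=-12->C; (4,7):dx=-5,dy=-11->C; (5,6):dx=+6,dy=-9->D; (5,7):dx=+3,dy=-8->D
  (6,7):dx=-3,dy=+1->D
Step 2: C = 12, D = 9, total pairs = 21.
Step 3: tau = (C - D)/(n(n-1)/2) = (12 - 9)/21 = 0.142857.
Step 4: Exact two-sided p-value (enumerate n! = 5040 permutations of y under H0): p = 0.772619.
Step 5: alpha = 0.05. fail to reject H0.

tau_b = 0.1429 (C=12, D=9), p = 0.772619, fail to reject H0.


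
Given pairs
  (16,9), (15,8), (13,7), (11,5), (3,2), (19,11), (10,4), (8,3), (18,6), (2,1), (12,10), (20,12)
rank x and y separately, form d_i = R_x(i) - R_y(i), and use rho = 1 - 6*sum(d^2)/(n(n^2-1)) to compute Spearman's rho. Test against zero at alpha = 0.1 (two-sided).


Step 1: Rank x and y separately (midranks; no ties here).
rank(x): 16->9, 15->8, 13->7, 11->5, 3->2, 19->11, 10->4, 8->3, 18->10, 2->1, 12->6, 20->12
rank(y): 9->9, 8->8, 7->7, 5->5, 2->2, 11->11, 4->4, 3->3, 6->6, 1->1, 10->10, 12->12
Step 2: d_i = R_x(i) - R_y(i); compute d_i^2.
  (9-9)^2=0, (8-8)^2=0, (7-7)^2=0, (5-5)^2=0, (2-2)^2=0, (11-11)^2=0, (4-4)^2=0, (3-3)^2=0, (10-6)^2=16, (1-1)^2=0, (6-10)^2=16, (12-12)^2=0
sum(d^2) = 32.
Step 3: rho = 1 - 6*32 / (12*(12^2 - 1)) = 1 - 192/1716 = 0.888112.
Step 4: Under H0, t = rho * sqrt((n-2)/(1-rho^2)) = 6.1103 ~ t(10).
Step 5: Two-sided p-value from the t-distribution with 10 df = 0.000114.
Step 6: alpha = 0.1. reject H0.

rho = 0.8881, p = 0.000114, reject H0 at alpha = 0.1.


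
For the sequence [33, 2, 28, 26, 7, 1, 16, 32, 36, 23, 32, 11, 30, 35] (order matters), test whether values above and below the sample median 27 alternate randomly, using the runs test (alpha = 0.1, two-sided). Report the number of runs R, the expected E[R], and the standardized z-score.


Step 1: Compute median = 27; label A = above, B = below.
Labels in order: ABABBBBAABABAA  (n_A = 7, n_B = 7)
Step 2: Count runs R = 9.
Step 3: Under H0 (random ordering), E[R] = 2*n_A*n_B/(n_A+n_B) + 1 = 2*7*7/14 + 1 = 8.0000.
        Var[R] = 2*n_A*n_B*(2*n_A*n_B - n_A - n_B) / ((n_A+n_B)^2 * (n_A+n_B-1)) = 8232/2548 = 3.2308.
        SD[R] = 1.7974.
Step 4: Continuity-corrected z = (R - 0.5 - E[R]) / SD[R] = (9 - 0.5 - 8.0000) / 1.7974 = 0.2782.
Step 5: Two-sided p-value via normal approximation = 2*(1 - Phi(|z|)) = 0.780879.
Step 6: alpha = 0.1. fail to reject H0.

R = 9, z = 0.2782, p = 0.780879, fail to reject H0.


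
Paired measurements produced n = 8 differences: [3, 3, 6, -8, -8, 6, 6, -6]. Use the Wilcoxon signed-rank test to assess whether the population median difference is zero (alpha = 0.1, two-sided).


Step 1: Drop any zero differences (none here) and take |d_i|.
|d| = [3, 3, 6, 8, 8, 6, 6, 6]
Step 2: Midrank |d_i| (ties get averaged ranks).
ranks: |3|->1.5, |3|->1.5, |6|->4.5, |8|->7.5, |8|->7.5, |6|->4.5, |6|->4.5, |6|->4.5
Step 3: Attach original signs; sum ranks with positive sign and with negative sign.
W+ = 1.5 + 1.5 + 4.5 + 4.5 + 4.5 = 16.5
W- = 7.5 + 7.5 + 4.5 = 19.5
(Check: W+ + W- = 36 should equal n(n+1)/2 = 36.)
Step 4: Test statistic W = min(W+, W-) = 16.5.
Step 5: Ties in |d|, so use the tie-corrected normal approximation.
        E[W] = n(n+1)/4 = 8*9/4 = 18.
        Tie groups: |d|=3 (t=2), |d|=6 (t=4), |d|=8 (t=2); sum(t^3 - t) = 72.
        Var[W] = n(n+1)(2n+1)/24 - sum(t^3-t)/48 = 1224/24 - 72/48 = 49.5.
        z = (W - E[W]) / sqrt(Var[W]) = (16.5 - 18) / 7.0356 = -0.2132.
        Two-sided p = 2*Phi(z) = 0.831170.
Step 6: alpha = 0.1. fail to reject H0.

W+ = 16.5, W- = 19.5, W = min = 16.5, p = 0.831170, fail to reject H0.


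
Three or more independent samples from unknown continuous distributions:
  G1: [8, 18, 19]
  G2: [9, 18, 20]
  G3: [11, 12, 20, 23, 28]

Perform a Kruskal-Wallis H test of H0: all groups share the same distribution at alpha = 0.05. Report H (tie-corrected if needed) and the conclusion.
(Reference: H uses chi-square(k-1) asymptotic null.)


Step 1: Combine all N = 11 observations and assign midranks.
sorted (value, group, rank): (8,G1,1), (9,G2,2), (11,G3,3), (12,G3,4), (18,G1,5.5), (18,G2,5.5), (19,G1,7), (20,G2,8.5), (20,G3,8.5), (23,G3,10), (28,G3,11)
Step 2: Sum ranks within each group.
R_1 = 13.5 (n_1 = 3)
R_2 = 16 (n_2 = 3)
R_3 = 36.5 (n_3 = 5)
Step 3: H = 12/(N(N+1)) * sum(R_i^2/n_i) - 3(N+1)
     = 12/(11*12) * (13.5^2/3 + 16^2/3 + 36.5^2/5) - 3*12
     = 0.090909 * 412.533 - 36
     = 1.503030.
Step 4: Ties present; correction factor C = 1 - 12/(11^3 - 11) = 0.990909. Corrected H = 1.503030 / 0.990909 = 1.516820.
Step 5: Under H0, H ~ chi^2(2); p-value = 0.468411.
Step 6: alpha = 0.05. fail to reject H0.

H = 1.5168, df = 2, p = 0.468411, fail to reject H0.


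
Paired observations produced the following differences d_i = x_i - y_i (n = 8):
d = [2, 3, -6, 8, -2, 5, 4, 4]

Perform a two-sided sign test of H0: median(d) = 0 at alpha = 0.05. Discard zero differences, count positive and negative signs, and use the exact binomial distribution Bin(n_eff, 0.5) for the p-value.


Step 1: Discard zero differences. Original n = 8; n_eff = number of nonzero differences = 8.
Nonzero differences (with sign): +2, +3, -6, +8, -2, +5, +4, +4
Step 2: Count signs: positive = 6, negative = 2.
Step 3: Under H0: P(positive) = 0.5, so the number of positives S ~ Bin(8, 0.5).
Step 4: Two-sided exact p-value = sum of Bin(8,0.5) probabilities at or below the observed probability = 0.289062.
Step 5: alpha = 0.05. fail to reject H0.

n_eff = 8, pos = 6, neg = 2, p = 0.289062, fail to reject H0.
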